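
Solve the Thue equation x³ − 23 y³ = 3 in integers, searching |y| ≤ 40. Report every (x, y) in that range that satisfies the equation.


The equation is x³ - 23y³ = 3. For fixed y, x³ = 23·y³ + 3, so a solution requires the RHS to be a perfect cube.
Strategy: iterate y from -40 to 40, compute RHS = 23·y³ + 3, and check whether it is a (positive or negative) perfect cube.
Check small values of y:
  y = 0: RHS = 3 is not a perfect cube.
  y = 1: RHS = 26 is not a perfect cube.
  y = -1: RHS = -20 is not a perfect cube.
  y = 2: RHS = 187 is not a perfect cube.
  y = -2: RHS = -181 is not a perfect cube.
  y = 3: RHS = 624 is not a perfect cube.
  y = -3: RHS = -618 is not a perfect cube.
Continuing the search up to |y| = 40 finds no solutions either.
No (x, y) in the scanned range satisfies the equation.

No integer solutions with |y| ≤ 40.


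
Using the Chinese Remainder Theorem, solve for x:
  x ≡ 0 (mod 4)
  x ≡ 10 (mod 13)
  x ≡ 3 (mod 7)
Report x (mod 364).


Moduli 4, 13, 7 are pairwise coprime; by CRT there is a unique solution modulo M = 4 · 13 · 7 = 364.
Solve pairwise, accumulating the modulus:
  Start with x ≡ 0 (mod 4).
  Combine with x ≡ 10 (mod 13): since gcd(4, 13) = 1, we get a unique residue mod 52.
    Write x = 0 + 4·t and substitute into x ≡ 10 (mod 13): 4·t ≡ 10 − 0 = 10 (mod 13).
    The inverse of 4 mod 13 is 10 (since 4·10 = 40 = 3·13 + 1), so t ≡ 10·10 = 100 ≡ 9 (mod 13).
    Then x = 0 + 4·9 = 36, valid modulo lcm(4, 13) = 52: x ≡ 36 (mod 52).
  Combine with x ≡ 3 (mod 7): since gcd(52, 7) = 1, we get a unique residue mod 364.
    Write x = 36 + 52·t and substitute into x ≡ 3 (mod 7): 52·t ≡ 3 − 36 = -33 (mod 7).
    Reduce coefficients mod 7: 3·t ≡ 2 (mod 7).
    The inverse of 3 mod 7 is 5 (since 3·5 = 15 = 2·7 + 1), so t ≡ 5·2 = 10 ≡ 3 (mod 7).
    Then x = 36 + 52·3 = 192, valid modulo lcm(52, 7) = 364: x ≡ 192 (mod 364).
Verify: 192 mod 4 = 0 ✓, 192 mod 13 = 10 ✓, 192 mod 7 = 3 ✓.

x ≡ 192 (mod 364).


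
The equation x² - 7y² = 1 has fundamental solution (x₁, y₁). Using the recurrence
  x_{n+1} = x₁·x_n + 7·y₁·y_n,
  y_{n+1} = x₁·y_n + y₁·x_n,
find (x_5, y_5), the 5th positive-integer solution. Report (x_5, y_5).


Step 1: Find the fundamental solution (x₁, y₁) of x² - 7y² = 1.
  Expand √7 as a continued fraction. a₀ = ⌊√7⌋ = 2; iterate m_{k+1} = d_k·a_k − m_k, d_{k+1} = (7 − m_{k+1}²)/d_k, a_{k+1} = ⌊(a₀ + m_{k+1})/d_{k+1}⌋ (starting m₀ = 0, d₀ = 1), with convergents p_k = a_k·p_{k-1} + p_{k-2}, q_k = a_k·q_{k-1} + q_{k-2} (p₋₁ = 1, q₋₁ = 0):
  k = 0: a₀ = 2; p₀/q₀ = 2/1; p₀² − 7·q₀² = 4 − 7 = -3.
  k = 1: m = 2, d = 3, a = ⌊(2 + 2)/3⌋ = 1; p/q = (1·2 + 1)/(1·1 + 0) = 3/1; p² − 7·q² = 9 − 7 = 2.
  k = 2: m = 1, d = 2, a = ⌊(2 + 1)/2⌋ = 1; p/q = (1·3 + 2)/(1·1 + 1) = 5/2; p² − 7·q² = 25 − 28 = -3.
  k = 3: m = 1, d = 3, a = ⌊(2 + 1)/3⌋ = 1; p/q = (1·5 + 3)/(1·2 + 1) = 8/3; p² − 7·q² = 64 − 63 = 1.
  The first convergent with p² − 7·q² = 1 gives the fundamental solution (x₁, y₁) = (8, 3).
Step 2: Apply the recurrence (x_{n+1}, y_{n+1}) = (x₁x_n + 7y₁y_n, x₁y_n + y₁x_n) repeatedly.
  From (x_1, y_1) = (8, 3): x_2 = 8·8 + 7·3·3 = 127; y_2 = 8·3 + 3·8 = 48.
  From (x_2, y_2) = (127, 48): x_3 = 8·127 + 7·3·48 = 2024; y_3 = 8·48 + 3·127 = 765.
  From (x_3, y_3) = (2024, 765): x_4 = 8·2024 + 7·3·765 = 32257; y_4 = 8·765 + 3·2024 = 12192.
  From (x_4, y_4) = (32257, 12192): x_5 = 8·32257 + 7·3·12192 = 514088; y_5 = 8·12192 + 3·32257 = 194307.
Step 3: Verify x_5² - 7·y_5² = 264286471744 - 264286471743 = 1 (should be 1). ✓

(x_1, y_1) = (8, 3); (x_5, y_5) = (514088, 194307).


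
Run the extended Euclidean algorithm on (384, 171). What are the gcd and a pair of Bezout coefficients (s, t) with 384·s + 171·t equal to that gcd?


Euclidean algorithm on (384, 171) — divide until remainder is 0:
  384 = 2 · 171 + 42
  171 = 4 · 42 + 3
  42 = 14 · 3 + 0
gcd(384, 171) = 3.
Track Bezout coefficients alongside the remainders: start with r₀ = 384 = a·1 + b·0 (s = 1, t = 0) and r₁ = 171 = a·0 + b·1 (s = 0, t = 1); each new remainder r_{k+1} = r_{k-1} − q_k·r_k inherits s_{k+1} = s_{k-1} − q_k·s_k, t_{k+1} = t_{k-1} − q_k·t_k, so r_k = a·s_k + b·t_k at every step:
  q = 2: r = 42, s = 1 − 2·0 = 1, t = 0 − 2·1 = -2  (check: 384·1 + 171·(-2) = 42)
  q = 4: r = 3, s = 0 − 4·1 = -4, t = 1 − 4·(-2) = 9  (check: 384·(-4) + 171·9 = 3)
The row with r = 3 (the gcd) gives the Bezout coefficients s = -4, t = 9.
Result: 384 · (-4) + 171 · (9) = 3.

gcd(384, 171) = 3; s = -4, t = 9 (check: 384·(-4) + 171·9 = 3).


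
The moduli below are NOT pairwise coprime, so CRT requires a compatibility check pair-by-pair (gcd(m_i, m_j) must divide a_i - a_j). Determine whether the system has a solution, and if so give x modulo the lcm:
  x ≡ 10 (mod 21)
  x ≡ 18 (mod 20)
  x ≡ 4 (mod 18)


Moduli 21, 20, 18 are not pairwise coprime, so CRT works modulo lcm(m_i) when all pairwise compatibility conditions hold.
Pairwise compatibility: gcd(m_i, m_j) must divide a_i - a_j for every pair.
Merge one congruence at a time:
  Start: x ≡ 10 (mod 21).
  Combine with x ≡ 18 (mod 20): gcd(21, 20) = 1; 18 - 10 = 8, which IS divisible by 1, so compatible.
    Write x = 10 + 21·t and substitute into x ≡ 18 (mod 20): 21·t ≡ 18 − 10 = 8 (mod 20).
    Reduce coefficients mod 20: 1·t ≡ 8 (mod 20).
    So t ≡ 8 (mod 20).
    Then x = 10 + 21·8 = 178, valid modulo lcm(21, 20) = 420: x ≡ 178 (mod 420).
  Combine with x ≡ 4 (mod 18): gcd(420, 18) = 6; 4 - 178 = -174, which IS divisible by 6, so compatible.
    Write x = 178 + 420·t and substitute into x ≡ 4 (mod 18): 420·t ≡ 4 − 178 = -174 (mod 18).
    Divide the congruence (and modulus) by g = 6: 70·t ≡ -29 (mod 3).
    Reduce coefficients mod 3: 1·t ≡ 1 (mod 3).
    So t ≡ 1 (mod 3).
    Then x = 178 + 420·1 = 598, valid modulo lcm(420, 18) = 1260: x ≡ 598 (mod 1260).
Verify: 598 mod 21 = 10, 598 mod 20 = 18, 598 mod 18 = 4.

x ≡ 598 (mod 1260).


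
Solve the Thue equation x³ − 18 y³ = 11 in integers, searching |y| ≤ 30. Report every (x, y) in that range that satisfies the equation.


The equation is x³ - 18y³ = 11. For fixed y, x³ = 18·y³ + 11, so a solution requires the RHS to be a perfect cube.
Strategy: iterate y from -30 to 30, compute RHS = 18·y³ + 11, and check whether it is a (positive or negative) perfect cube.
Check small values of y:
  y = 0: RHS = 11 is not a perfect cube.
  y = 1: RHS = 29 is not a perfect cube.
  y = -1: RHS = -7 is not a perfect cube.
  y = 2: RHS = 155 is not a perfect cube.
  y = -2: RHS = -133 is not a perfect cube.
  y = 3: RHS = 497 is not a perfect cube.
  y = -3: RHS = -475 is not a perfect cube.
Continuing the search up to |y| = 30 finds no solutions either.
No (x, y) in the scanned range satisfies the equation.

No integer solutions with |y| ≤ 30.


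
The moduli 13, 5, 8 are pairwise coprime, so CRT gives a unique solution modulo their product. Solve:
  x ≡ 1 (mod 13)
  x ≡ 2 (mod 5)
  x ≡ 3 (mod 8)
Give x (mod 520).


Moduli 13, 5, 8 are pairwise coprime; by CRT there is a unique solution modulo M = 13 · 5 · 8 = 520.
Solve pairwise, accumulating the modulus:
  Start with x ≡ 1 (mod 13).
  Combine with x ≡ 2 (mod 5): since gcd(13, 5) = 1, we get a unique residue mod 65.
    Write x = 1 + 13·t and substitute into x ≡ 2 (mod 5): 13·t ≡ 2 − 1 = 1 (mod 5).
    Reduce coefficients mod 5: 3·t ≡ 1 (mod 5).
    The inverse of 3 mod 5 is 2 (since 3·2 = 6 = 1·5 + 1), so t ≡ 2·1 = 2 ≡ 2 (mod 5).
    Then x = 1 + 13·2 = 27, valid modulo lcm(13, 5) = 65: x ≡ 27 (mod 65).
  Combine with x ≡ 3 (mod 8): since gcd(65, 8) = 1, we get a unique residue mod 520.
    Write x = 27 + 65·t and substitute into x ≡ 3 (mod 8): 65·t ≡ 3 − 27 = -24 (mod 8).
    Reduce coefficients mod 8: 1·t ≡ 0 (mod 8).
    So t ≡ 0 (mod 8).
    Then x = 27 + 65·0 = 27, valid modulo lcm(65, 8) = 520: x ≡ 27 (mod 520).
Verify: 27 mod 13 = 1 ✓, 27 mod 5 = 2 ✓, 27 mod 8 = 3 ✓.

x ≡ 27 (mod 520).


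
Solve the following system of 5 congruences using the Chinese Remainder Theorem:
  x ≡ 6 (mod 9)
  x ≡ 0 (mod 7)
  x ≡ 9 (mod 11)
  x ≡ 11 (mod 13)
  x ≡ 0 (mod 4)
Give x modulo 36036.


Product of moduli M = 9 · 7 · 11 · 13 · 4 = 36036.
Merge one congruence at a time:
  Start: x ≡ 6 (mod 9).
  Combine with x ≡ 0 (mod 7); new modulus lcm = 63.
    Write x = 6 + 9·t and substitute into x ≡ 0 (mod 7): 9·t ≡ 0 − 6 = -6 (mod 7).
    Reduce coefficients mod 7: 2·t ≡ 1 (mod 7).
    The inverse of 2 mod 7 is 4 (since 2·4 = 8 = 1·7 + 1), so t ≡ 4·1 = 4 ≡ 4 (mod 7).
    Then x = 6 + 9·4 = 42, valid modulo lcm(9, 7) = 63: x ≡ 42 (mod 63).
  Combine with x ≡ 9 (mod 11); new modulus lcm = 693.
    Write x = 42 + 63·t and substitute into x ≡ 9 (mod 11): 63·t ≡ 9 − 42 = -33 (mod 11).
    Reduce coefficients mod 11: 8·t ≡ 0 (mod 11).
    The inverse of 8 mod 11 is 7 (since 8·7 = 56 = 5·11 + 1), so t ≡ 7·0 = 0 ≡ 0 (mod 11).
    Then x = 42 + 63·0 = 42, valid modulo lcm(63, 11) = 693: x ≡ 42 (mod 693).
  Combine with x ≡ 11 (mod 13); new modulus lcm = 9009.
    Write x = 42 + 693·t and substitute into x ≡ 11 (mod 13): 693·t ≡ 11 − 42 = -31 (mod 13).
    Reduce coefficients mod 13: 4·t ≡ 8 (mod 13).
    The inverse of 4 mod 13 is 10 (since 4·10 = 40 = 3·13 + 1), so t ≡ 10·8 = 80 ≡ 2 (mod 13).
    Then x = 42 + 693·2 = 1428, valid modulo lcm(693, 13) = 9009: x ≡ 1428 (mod 9009).
  Combine with x ≡ 0 (mod 4); new modulus lcm = 36036.
    Write x = 1428 + 9009·t and substitute into x ≡ 0 (mod 4): 9009·t ≡ 0 − 1428 = -1428 (mod 4).
    Reduce coefficients mod 4: 1·t ≡ 0 (mod 4).
    So t ≡ 0 (mod 4).
    Then x = 1428 + 9009·0 = 1428, valid modulo lcm(9009, 4) = 36036: x ≡ 1428 (mod 36036).
Verify against each original: 1428 mod 9 = 6, 1428 mod 7 = 0, 1428 mod 11 = 9, 1428 mod 13 = 11, 1428 mod 4 = 0.

x ≡ 1428 (mod 36036).


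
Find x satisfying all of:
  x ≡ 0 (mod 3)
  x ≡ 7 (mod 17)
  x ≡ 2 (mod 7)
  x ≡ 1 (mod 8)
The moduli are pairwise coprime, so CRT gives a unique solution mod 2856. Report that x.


Product of moduli M = 3 · 17 · 7 · 8 = 2856.
Merge one congruence at a time:
  Start: x ≡ 0 (mod 3).
  Combine with x ≡ 7 (mod 17); new modulus lcm = 51.
    Write x = 0 + 3·t and substitute into x ≡ 7 (mod 17): 3·t ≡ 7 − 0 = 7 (mod 17).
    The inverse of 3 mod 17 is 6 (since 3·6 = 18 = 1·17 + 1), so t ≡ 6·7 = 42 ≡ 8 (mod 17).
    Then x = 0 + 3·8 = 24, valid modulo lcm(3, 17) = 51: x ≡ 24 (mod 51).
  Combine with x ≡ 2 (mod 7); new modulus lcm = 357.
    Write x = 24 + 51·t and substitute into x ≡ 2 (mod 7): 51·t ≡ 2 − 24 = -22 (mod 7).
    Reduce coefficients mod 7: 2·t ≡ 6 (mod 7).
    The inverse of 2 mod 7 is 4 (since 2·4 = 8 = 1·7 + 1), so t ≡ 4·6 = 24 ≡ 3 (mod 7).
    Then x = 24 + 51·3 = 177, valid modulo lcm(51, 7) = 357: x ≡ 177 (mod 357).
  Combine with x ≡ 1 (mod 8); new modulus lcm = 2856.
    Write x = 177 + 357·t and substitute into x ≡ 1 (mod 8): 357·t ≡ 1 − 177 = -176 (mod 8).
    Reduce coefficients mod 8: 5·t ≡ 0 (mod 8).
    The inverse of 5 mod 8 is 5 (since 5·5 = 25 = 3·8 + 1), so t ≡ 5·0 = 0 ≡ 0 (mod 8).
    Then x = 177 + 357·0 = 177, valid modulo lcm(357, 8) = 2856: x ≡ 177 (mod 2856).
Verify against each original: 177 mod 3 = 0, 177 mod 17 = 7, 177 mod 7 = 2, 177 mod 8 = 1.

x ≡ 177 (mod 2856).


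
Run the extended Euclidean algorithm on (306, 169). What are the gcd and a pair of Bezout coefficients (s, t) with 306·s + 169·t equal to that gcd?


Euclidean algorithm on (306, 169) — divide until remainder is 0:
  306 = 1 · 169 + 137
  169 = 1 · 137 + 32
  137 = 4 · 32 + 9
  32 = 3 · 9 + 5
  9 = 1 · 5 + 4
  5 = 1 · 4 + 1
  4 = 4 · 1 + 0
gcd(306, 169) = 1.
Track Bezout coefficients alongside the remainders: start with r₀ = 306 = a·1 + b·0 (s = 1, t = 0) and r₁ = 169 = a·0 + b·1 (s = 0, t = 1); each new remainder r_{k+1} = r_{k-1} − q_k·r_k inherits s_{k+1} = s_{k-1} − q_k·s_k, t_{k+1} = t_{k-1} − q_k·t_k, so r_k = a·s_k + b·t_k at every step:
  q = 1: r = 137, s = 1 − 1·0 = 1, t = 0 − 1·1 = -1  (check: 306·1 + 169·(-1) = 137)
  q = 1: r = 32, s = 0 − 1·1 = -1, t = 1 − 1·(-1) = 2  (check: 306·(-1) + 169·2 = 32)
  q = 4: r = 9, s = 1 − 4·(-1) = 5, t = -1 − 4·2 = -9  (check: 306·5 + 169·(-9) = 9)
  q = 3: r = 5, s = -1 − 3·5 = -16, t = 2 − 3·(-9) = 29  (check: 306·(-16) + 169·29 = 5)
  q = 1: r = 4, s = 5 − 1·(-16) = 21, t = -9 − 1·29 = -38  (check: 306·21 + 169·(-38) = 4)
  q = 1: r = 1, s = -16 − 1·21 = -37, t = 29 − 1·(-38) = 67  (check: 306·(-37) + 169·67 = 1)
The row with r = 1 (the gcd) gives the Bezout coefficients s = -37, t = 67.
Result: 306 · (-37) + 169 · (67) = 1.

gcd(306, 169) = 1; s = -37, t = 67 (check: 306·(-37) + 169·67 = 1).


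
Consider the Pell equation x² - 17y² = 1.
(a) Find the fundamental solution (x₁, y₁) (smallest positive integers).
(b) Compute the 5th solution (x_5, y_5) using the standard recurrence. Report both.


Step 1: Find the fundamental solution (x₁, y₁) of x² - 17y² = 1.
  Expand √17 as a continued fraction. a₀ = ⌊√17⌋ = 4; iterate m_{k+1} = d_k·a_k − m_k, d_{k+1} = (17 − m_{k+1}²)/d_k, a_{k+1} = ⌊(a₀ + m_{k+1})/d_{k+1}⌋ (starting m₀ = 0, d₀ = 1), with convergents p_k = a_k·p_{k-1} + p_{k-2}, q_k = a_k·q_{k-1} + q_{k-2} (p₋₁ = 1, q₋₁ = 0):
  k = 0: a₀ = 4; p₀/q₀ = 4/1; p₀² − 17·q₀² = 16 − 17 = -1.
  k = 1: m = 4, d = 1, a = ⌊(4 + 4)/1⌋ = 8; p/q = (8·4 + 1)/(8·1 + 0) = 33/8; p² − 17·q² = 1089 − 1088 = 1.
  The first convergent with p² − 17·q² = 1 gives the fundamental solution (x₁, y₁) = (33, 8).
Step 2: Apply the recurrence (x_{n+1}, y_{n+1}) = (x₁x_n + 17y₁y_n, x₁y_n + y₁x_n) repeatedly.
  From (x_1, y_1) = (33, 8): x_2 = 33·33 + 17·8·8 = 2177; y_2 = 33·8 + 8·33 = 528.
  From (x_2, y_2) = (2177, 528): x_3 = 33·2177 + 17·8·528 = 143649; y_3 = 33·528 + 8·2177 = 34840.
  From (x_3, y_3) = (143649, 34840): x_4 = 33·143649 + 17·8·34840 = 9478657; y_4 = 33·34840 + 8·143649 = 2298912.
  From (x_4, y_4) = (9478657, 2298912): x_5 = 33·9478657 + 17·8·2298912 = 625447713; y_5 = 33·2298912 + 8·9478657 = 151693352.
Step 3: Verify x_5² - 17·y_5² = 391184841696930369 - 391184841696930368 = 1 (should be 1). ✓

(x_1, y_1) = (33, 8); (x_5, y_5) = (625447713, 151693352).


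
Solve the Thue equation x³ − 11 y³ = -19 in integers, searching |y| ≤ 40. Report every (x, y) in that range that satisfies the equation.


The equation is x³ - 11y³ = -19. For fixed y, x³ = 11·y³ − 19, so a solution requires the RHS to be a perfect cube.
Strategy: iterate y from -40 to 40, compute RHS = 11·y³ − 19, and check whether it is a (positive or negative) perfect cube.
Check small values of y:
  y = 0: RHS = -19 is not a perfect cube.
  y = 1: RHS = -8 = (-2)³ ⇒ x = -2 works.
  y = -1: RHS = -30 is not a perfect cube.
  y = 2: RHS = 69 is not a perfect cube.
  y = -2: RHS = -107 is not a perfect cube.
  y = 3: RHS = 278 is not a perfect cube.
  y = -3: RHS = -316 is not a perfect cube.
Continuing, at y = 9: RHS = 8000 = (20)³ ⇒ x = 20 works.
Searching the remaining y in |y| ≤ 40 finds no further solutions.
Collected solutions: (-2, 1), (20, 9).

Solutions (with |y| ≤ 40): (-2, 1), (20, 9).


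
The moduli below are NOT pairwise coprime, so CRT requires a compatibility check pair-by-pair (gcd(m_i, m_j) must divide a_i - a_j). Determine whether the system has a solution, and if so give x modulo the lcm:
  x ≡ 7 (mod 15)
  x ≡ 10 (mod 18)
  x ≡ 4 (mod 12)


Moduli 15, 18, 12 are not pairwise coprime, so CRT works modulo lcm(m_i) when all pairwise compatibility conditions hold.
Pairwise compatibility: gcd(m_i, m_j) must divide a_i - a_j for every pair.
Merge one congruence at a time:
  Start: x ≡ 7 (mod 15).
  Combine with x ≡ 10 (mod 18): gcd(15, 18) = 3; 10 - 7 = 3, which IS divisible by 3, so compatible.
    Write x = 7 + 15·t and substitute into x ≡ 10 (mod 18): 15·t ≡ 10 − 7 = 3 (mod 18).
    Divide the congruence (and modulus) by g = 3: 5·t ≡ 1 (mod 6).
    The inverse of 5 mod 6 is 5 (since 5·5 = 25 = 4·6 + 1), so t ≡ 5·1 = 5 ≡ 5 (mod 6).
    Then x = 7 + 15·5 = 82, valid modulo lcm(15, 18) = 90: x ≡ 82 (mod 90).
  Combine with x ≡ 4 (mod 12): gcd(90, 12) = 6; 4 - 82 = -78, which IS divisible by 6, so compatible.
    Write x = 82 + 90·t and substitute into x ≡ 4 (mod 12): 90·t ≡ 4 − 82 = -78 (mod 12).
    Divide the congruence (and modulus) by g = 6: 15·t ≡ -13 (mod 2).
    Reduce coefficients mod 2: 1·t ≡ 1 (mod 2).
    So t ≡ 1 (mod 2).
    Then x = 82 + 90·1 = 172, valid modulo lcm(90, 12) = 180: x ≡ 172 (mod 180).
Verify: 172 mod 15 = 7, 172 mod 18 = 10, 172 mod 12 = 4.

x ≡ 172 (mod 180).


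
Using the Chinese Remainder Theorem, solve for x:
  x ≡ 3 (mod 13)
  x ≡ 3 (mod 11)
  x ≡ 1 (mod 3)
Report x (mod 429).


Moduli 13, 11, 3 are pairwise coprime; by CRT there is a unique solution modulo M = 13 · 11 · 3 = 429.
Solve pairwise, accumulating the modulus:
  Start with x ≡ 3 (mod 13).
  Combine with x ≡ 3 (mod 11): since gcd(13, 11) = 1, we get a unique residue mod 143.
    Write x = 3 + 13·t and substitute into x ≡ 3 (mod 11): 13·t ≡ 3 − 3 = 0 (mod 11).
    Reduce coefficients mod 11: 2·t ≡ 0 (mod 11).
    The inverse of 2 mod 11 is 6 (since 2·6 = 12 = 1·11 + 1), so t ≡ 6·0 = 0 ≡ 0 (mod 11).
    Then x = 3 + 13·0 = 3, valid modulo lcm(13, 11) = 143: x ≡ 3 (mod 143).
  Combine with x ≡ 1 (mod 3): since gcd(143, 3) = 1, we get a unique residue mod 429.
    Write x = 3 + 143·t and substitute into x ≡ 1 (mod 3): 143·t ≡ 1 − 3 = -2 (mod 3).
    Reduce coefficients mod 3: 2·t ≡ 1 (mod 3).
    The inverse of 2 mod 3 is 2 (since 2·2 = 4 = 1·3 + 1), so t ≡ 2·1 = 2 ≡ 2 (mod 3).
    Then x = 3 + 143·2 = 289, valid modulo lcm(143, 3) = 429: x ≡ 289 (mod 429).
Verify: 289 mod 13 = 3 ✓, 289 mod 11 = 3 ✓, 289 mod 3 = 1 ✓.

x ≡ 289 (mod 429).


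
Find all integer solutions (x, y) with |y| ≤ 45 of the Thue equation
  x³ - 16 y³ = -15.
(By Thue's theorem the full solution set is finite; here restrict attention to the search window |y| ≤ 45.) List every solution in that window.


The equation is x³ - 16y³ = -15. For fixed y, x³ = 16·y³ − 15, so a solution requires the RHS to be a perfect cube.
Strategy: iterate y from -45 to 45, compute RHS = 16·y³ − 15, and check whether it is a (positive or negative) perfect cube.
Check small values of y:
  y = 0: RHS = -15 is not a perfect cube.
  y = 1: RHS = 1 = (1)³ ⇒ x = 1 works.
  y = -1: RHS = -31 is not a perfect cube.
  y = 2: RHS = 113 is not a perfect cube.
  y = -2: RHS = -143 is not a perfect cube.
  y = 3: RHS = 417 is not a perfect cube.
  y = -3: RHS = -447 is not a perfect cube.
Continuing the search up to |y| = 45 finds no further solutions beyond those listed.
Collected solutions: (1, 1).

Solutions (with |y| ≤ 45): (1, 1).


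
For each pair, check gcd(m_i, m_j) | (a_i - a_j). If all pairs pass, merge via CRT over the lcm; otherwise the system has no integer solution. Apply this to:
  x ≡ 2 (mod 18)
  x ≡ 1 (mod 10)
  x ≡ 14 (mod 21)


Moduli 18, 10, 21 are not pairwise coprime, so CRT works modulo lcm(m_i) when all pairwise compatibility conditions hold.
Pairwise compatibility: gcd(m_i, m_j) must divide a_i - a_j for every pair.
Merge one congruence at a time:
  Start: x ≡ 2 (mod 18).
  Combine with x ≡ 1 (mod 10): gcd(18, 10) = 2, and 1 - 2 = -1 is NOT divisible by 2.
    ⇒ system is inconsistent (no integer solution).

No solution (the system is inconsistent).


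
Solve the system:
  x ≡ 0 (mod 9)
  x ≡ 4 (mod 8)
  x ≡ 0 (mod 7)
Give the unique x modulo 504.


Moduli 9, 8, 7 are pairwise coprime; by CRT there is a unique solution modulo M = 9 · 8 · 7 = 504.
Solve pairwise, accumulating the modulus:
  Start with x ≡ 0 (mod 9).
  Combine with x ≡ 4 (mod 8): since gcd(9, 8) = 1, we get a unique residue mod 72.
    Write x = 0 + 9·t and substitute into x ≡ 4 (mod 8): 9·t ≡ 4 − 0 = 4 (mod 8).
    Reduce coefficients mod 8: 1·t ≡ 4 (mod 8).
    So t ≡ 4 (mod 8).
    Then x = 0 + 9·4 = 36, valid modulo lcm(9, 8) = 72: x ≡ 36 (mod 72).
  Combine with x ≡ 0 (mod 7): since gcd(72, 7) = 1, we get a unique residue mod 504.
    Write x = 36 + 72·t and substitute into x ≡ 0 (mod 7): 72·t ≡ 0 − 36 = -36 (mod 7).
    Reduce coefficients mod 7: 2·t ≡ 6 (mod 7).
    The inverse of 2 mod 7 is 4 (since 2·4 = 8 = 1·7 + 1), so t ≡ 4·6 = 24 ≡ 3 (mod 7).
    Then x = 36 + 72·3 = 252, valid modulo lcm(72, 7) = 504: x ≡ 252 (mod 504).
Verify: 252 mod 9 = 0 ✓, 252 mod 8 = 4 ✓, 252 mod 7 = 0 ✓.

x ≡ 252 (mod 504).


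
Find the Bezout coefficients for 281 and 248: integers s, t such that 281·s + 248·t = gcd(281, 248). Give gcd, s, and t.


Euclidean algorithm on (281, 248) — divide until remainder is 0:
  281 = 1 · 248 + 33
  248 = 7 · 33 + 17
  33 = 1 · 17 + 16
  17 = 1 · 16 + 1
  16 = 16 · 1 + 0
gcd(281, 248) = 1.
Track Bezout coefficients alongside the remainders: start with r₀ = 281 = a·1 + b·0 (s = 1, t = 0) and r₁ = 248 = a·0 + b·1 (s = 0, t = 1); each new remainder r_{k+1} = r_{k-1} − q_k·r_k inherits s_{k+1} = s_{k-1} − q_k·s_k, t_{k+1} = t_{k-1} − q_k·t_k, so r_k = a·s_k + b·t_k at every step:
  q = 1: r = 33, s = 1 − 1·0 = 1, t = 0 − 1·1 = -1  (check: 281·1 + 248·(-1) = 33)
  q = 7: r = 17, s = 0 − 7·1 = -7, t = 1 − 7·(-1) = 8  (check: 281·(-7) + 248·8 = 17)
  q = 1: r = 16, s = 1 − 1·(-7) = 8, t = -1 − 1·8 = -9  (check: 281·8 + 248·(-9) = 16)
  q = 1: r = 1, s = -7 − 1·8 = -15, t = 8 − 1·(-9) = 17  (check: 281·(-15) + 248·17 = 1)
The row with r = 1 (the gcd) gives the Bezout coefficients s = -15, t = 17.
Result: 281 · (-15) + 248 · (17) = 1.

gcd(281, 248) = 1; s = -15, t = 17 (check: 281·(-15) + 248·17 = 1).


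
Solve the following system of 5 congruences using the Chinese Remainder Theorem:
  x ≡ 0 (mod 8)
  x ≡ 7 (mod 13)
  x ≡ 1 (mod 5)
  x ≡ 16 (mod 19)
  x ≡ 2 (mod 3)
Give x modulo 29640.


Product of moduli M = 8 · 13 · 5 · 19 · 3 = 29640.
Merge one congruence at a time:
  Start: x ≡ 0 (mod 8).
  Combine with x ≡ 7 (mod 13); new modulus lcm = 104.
    Write x = 0 + 8·t and substitute into x ≡ 7 (mod 13): 8·t ≡ 7 − 0 = 7 (mod 13).
    The inverse of 8 mod 13 is 5 (since 8·5 = 40 = 3·13 + 1), so t ≡ 5·7 = 35 ≡ 9 (mod 13).
    Then x = 0 + 8·9 = 72, valid modulo lcm(8, 13) = 104: x ≡ 72 (mod 104).
  Combine with x ≡ 1 (mod 5); new modulus lcm = 520.
    Write x = 72 + 104·t and substitute into x ≡ 1 (mod 5): 104·t ≡ 1 − 72 = -71 (mod 5).
    Reduce coefficients mod 5: 4·t ≡ 4 (mod 5).
    The inverse of 4 mod 5 is 4 (since 4·4 = 16 = 3·5 + 1), so t ≡ 4·4 = 16 ≡ 1 (mod 5).
    Then x = 72 + 104·1 = 176, valid modulo lcm(104, 5) = 520: x ≡ 176 (mod 520).
  Combine with x ≡ 16 (mod 19); new modulus lcm = 9880.
    Write x = 176 + 520·t and substitute into x ≡ 16 (mod 19): 520·t ≡ 16 − 176 = -160 (mod 19).
    Reduce coefficients mod 19: 7·t ≡ 11 (mod 19).
    The inverse of 7 mod 19 is 11 (since 7·11 = 77 = 4·19 + 1), so t ≡ 11·11 = 121 ≡ 7 (mod 19).
    Then x = 176 + 520·7 = 3816, valid modulo lcm(520, 19) = 9880: x ≡ 3816 (mod 9880).
  Combine with x ≡ 2 (mod 3); new modulus lcm = 29640.
    Write x = 3816 + 9880·t and substitute into x ≡ 2 (mod 3): 9880·t ≡ 2 − 3816 = -3814 (mod 3).
    Reduce coefficients mod 3: 1·t ≡ 2 (mod 3).
    So t ≡ 2 (mod 3).
    Then x = 3816 + 9880·2 = 23576, valid modulo lcm(9880, 3) = 29640: x ≡ 23576 (mod 29640).
Verify against each original: 23576 mod 8 = 0, 23576 mod 13 = 7, 23576 mod 5 = 1, 23576 mod 19 = 16, 23576 mod 3 = 2.

x ≡ 23576 (mod 29640).


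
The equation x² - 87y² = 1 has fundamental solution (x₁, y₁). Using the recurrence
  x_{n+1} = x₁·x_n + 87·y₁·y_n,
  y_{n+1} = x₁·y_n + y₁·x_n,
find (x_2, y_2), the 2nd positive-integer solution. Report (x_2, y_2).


Step 1: Find the fundamental solution (x₁, y₁) of x² - 87y² = 1.
  Expand √87 as a continued fraction. a₀ = ⌊√87⌋ = 9; iterate m_{k+1} = d_k·a_k − m_k, d_{k+1} = (87 − m_{k+1}²)/d_k, a_{k+1} = ⌊(a₀ + m_{k+1})/d_{k+1}⌋ (starting m₀ = 0, d₀ = 1), with convergents p_k = a_k·p_{k-1} + p_{k-2}, q_k = a_k·q_{k-1} + q_{k-2} (p₋₁ = 1, q₋₁ = 0):
  k = 0: a₀ = 9; p₀/q₀ = 9/1; p₀² − 87·q₀² = 81 − 87 = -6.
  k = 1: m = 9, d = 6, a = ⌊(9 + 9)/6⌋ = 3; p/q = (3·9 + 1)/(3·1 + 0) = 28/3; p² − 87·q² = 784 − 783 = 1.
  The first convergent with p² − 87·q² = 1 gives the fundamental solution (x₁, y₁) = (28, 3).
Step 2: Apply the recurrence (x_{n+1}, y_{n+1}) = (x₁x_n + 87y₁y_n, x₁y_n + y₁x_n) repeatedly.
  From (x_1, y_1) = (28, 3): x_2 = 28·28 + 87·3·3 = 1567; y_2 = 28·3 + 3·28 = 168.
Step 3: Verify x_2² - 87·y_2² = 2455489 - 2455488 = 1 (should be 1). ✓

(x_1, y_1) = (28, 3); (x_2, y_2) = (1567, 168).


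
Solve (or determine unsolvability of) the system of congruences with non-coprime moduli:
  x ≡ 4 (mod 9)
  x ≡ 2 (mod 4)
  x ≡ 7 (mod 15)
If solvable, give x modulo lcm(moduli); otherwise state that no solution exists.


Moduli 9, 4, 15 are not pairwise coprime, so CRT works modulo lcm(m_i) when all pairwise compatibility conditions hold.
Pairwise compatibility: gcd(m_i, m_j) must divide a_i - a_j for every pair.
Merge one congruence at a time:
  Start: x ≡ 4 (mod 9).
  Combine with x ≡ 2 (mod 4): gcd(9, 4) = 1; 2 - 4 = -2, which IS divisible by 1, so compatible.
    Write x = 4 + 9·t and substitute into x ≡ 2 (mod 4): 9·t ≡ 2 − 4 = -2 (mod 4).
    Reduce coefficients mod 4: 1·t ≡ 2 (mod 4).
    So t ≡ 2 (mod 4).
    Then x = 4 + 9·2 = 22, valid modulo lcm(9, 4) = 36: x ≡ 22 (mod 36).
  Combine with x ≡ 7 (mod 15): gcd(36, 15) = 3; 7 - 22 = -15, which IS divisible by 3, so compatible.
    Write x = 22 + 36·t and substitute into x ≡ 7 (mod 15): 36·t ≡ 7 − 22 = -15 (mod 15).
    Divide the congruence (and modulus) by g = 3: 12·t ≡ -5 (mod 5).
    Reduce coefficients mod 5: 2·t ≡ 0 (mod 5).
    The inverse of 2 mod 5 is 3 (since 2·3 = 6 = 1·5 + 1), so t ≡ 3·0 = 0 ≡ 0 (mod 5).
    Then x = 22 + 36·0 = 22, valid modulo lcm(36, 15) = 180: x ≡ 22 (mod 180).
Verify: 22 mod 9 = 4, 22 mod 4 = 2, 22 mod 15 = 7.

x ≡ 22 (mod 180).


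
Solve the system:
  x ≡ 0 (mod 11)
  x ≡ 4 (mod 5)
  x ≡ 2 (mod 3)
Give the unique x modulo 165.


Moduli 11, 5, 3 are pairwise coprime; by CRT there is a unique solution modulo M = 11 · 5 · 3 = 165.
Solve pairwise, accumulating the modulus:
  Start with x ≡ 0 (mod 11).
  Combine with x ≡ 4 (mod 5): since gcd(11, 5) = 1, we get a unique residue mod 55.
    Write x = 0 + 11·t and substitute into x ≡ 4 (mod 5): 11·t ≡ 4 − 0 = 4 (mod 5).
    Reduce coefficients mod 5: 1·t ≡ 4 (mod 5).
    So t ≡ 4 (mod 5).
    Then x = 0 + 11·4 = 44, valid modulo lcm(11, 5) = 55: x ≡ 44 (mod 55).
  Combine with x ≡ 2 (mod 3): since gcd(55, 3) = 1, we get a unique residue mod 165.
    Write x = 44 + 55·t and substitute into x ≡ 2 (mod 3): 55·t ≡ 2 − 44 = -42 (mod 3).
    Reduce coefficients mod 3: 1·t ≡ 0 (mod 3).
    So t ≡ 0 (mod 3).
    Then x = 44 + 55·0 = 44, valid modulo lcm(55, 3) = 165: x ≡ 44 (mod 165).
Verify: 44 mod 11 = 0 ✓, 44 mod 5 = 4 ✓, 44 mod 3 = 2 ✓.

x ≡ 44 (mod 165).


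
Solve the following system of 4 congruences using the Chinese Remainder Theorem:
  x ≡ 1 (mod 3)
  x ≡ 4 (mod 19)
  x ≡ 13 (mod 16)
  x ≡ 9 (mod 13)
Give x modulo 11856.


Product of moduli M = 3 · 19 · 16 · 13 = 11856.
Merge one congruence at a time:
  Start: x ≡ 1 (mod 3).
  Combine with x ≡ 4 (mod 19); new modulus lcm = 57.
    Write x = 1 + 3·t and substitute into x ≡ 4 (mod 19): 3·t ≡ 4 − 1 = 3 (mod 19).
    The inverse of 3 mod 19 is 13 (since 3·13 = 39 = 2·19 + 1), so t ≡ 13·3 = 39 ≡ 1 (mod 19).
    Then x = 1 + 3·1 = 4, valid modulo lcm(3, 19) = 57: x ≡ 4 (mod 57).
  Combine with x ≡ 13 (mod 16); new modulus lcm = 912.
    Write x = 4 + 57·t and substitute into x ≡ 13 (mod 16): 57·t ≡ 13 − 4 = 9 (mod 16).
    Reduce coefficients mod 16: 9·t ≡ 9 (mod 16).
    The inverse of 9 mod 16 is 9 (since 9·9 = 81 = 5·16 + 1), so t ≡ 9·9 = 81 ≡ 1 (mod 16).
    Then x = 4 + 57·1 = 61, valid modulo lcm(57, 16) = 912: x ≡ 61 (mod 912).
  Combine with x ≡ 9 (mod 13); new modulus lcm = 11856.
    Write x = 61 + 912·t and substitute into x ≡ 9 (mod 13): 912·t ≡ 9 − 61 = -52 (mod 13).
    Reduce coefficients mod 13: 2·t ≡ 0 (mod 13).
    The inverse of 2 mod 13 is 7 (since 2·7 = 14 = 1·13 + 1), so t ≡ 7·0 = 0 ≡ 0 (mod 13).
    Then x = 61 + 912·0 = 61, valid modulo lcm(912, 13) = 11856: x ≡ 61 (mod 11856).
Verify against each original: 61 mod 3 = 1, 61 mod 19 = 4, 61 mod 16 = 13, 61 mod 13 = 9.

x ≡ 61 (mod 11856).


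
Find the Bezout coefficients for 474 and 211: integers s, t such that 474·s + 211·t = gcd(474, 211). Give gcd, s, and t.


Euclidean algorithm on (474, 211) — divide until remainder is 0:
  474 = 2 · 211 + 52
  211 = 4 · 52 + 3
  52 = 17 · 3 + 1
  3 = 3 · 1 + 0
gcd(474, 211) = 1.
Track Bezout coefficients alongside the remainders: start with r₀ = 474 = a·1 + b·0 (s = 1, t = 0) and r₁ = 211 = a·0 + b·1 (s = 0, t = 1); each new remainder r_{k+1} = r_{k-1} − q_k·r_k inherits s_{k+1} = s_{k-1} − q_k·s_k, t_{k+1} = t_{k-1} − q_k·t_k, so r_k = a·s_k + b·t_k at every step:
  q = 2: r = 52, s = 1 − 2·0 = 1, t = 0 − 2·1 = -2  (check: 474·1 + 211·(-2) = 52)
  q = 4: r = 3, s = 0 − 4·1 = -4, t = 1 − 4·(-2) = 9  (check: 474·(-4) + 211·9 = 3)
  q = 17: r = 1, s = 1 − 17·(-4) = 69, t = -2 − 17·9 = -155  (check: 474·69 + 211·(-155) = 1)
The row with r = 1 (the gcd) gives the Bezout coefficients s = 69, t = -155.
Result: 474 · (69) + 211 · (-155) = 1.

gcd(474, 211) = 1; s = 69, t = -155 (check: 474·69 + 211·(-155) = 1).


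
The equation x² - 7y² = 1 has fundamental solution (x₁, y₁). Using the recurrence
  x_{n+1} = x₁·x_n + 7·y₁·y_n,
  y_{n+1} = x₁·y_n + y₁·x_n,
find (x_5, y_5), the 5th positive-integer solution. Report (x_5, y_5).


Step 1: Find the fundamental solution (x₁, y₁) of x² - 7y² = 1.
  Expand √7 as a continued fraction. a₀ = ⌊√7⌋ = 2; iterate m_{k+1} = d_k·a_k − m_k, d_{k+1} = (7 − m_{k+1}²)/d_k, a_{k+1} = ⌊(a₀ + m_{k+1})/d_{k+1}⌋ (starting m₀ = 0, d₀ = 1), with convergents p_k = a_k·p_{k-1} + p_{k-2}, q_k = a_k·q_{k-1} + q_{k-2} (p₋₁ = 1, q₋₁ = 0):
  k = 0: a₀ = 2; p₀/q₀ = 2/1; p₀² − 7·q₀² = 4 − 7 = -3.
  k = 1: m = 2, d = 3, a = ⌊(2 + 2)/3⌋ = 1; p/q = (1·2 + 1)/(1·1 + 0) = 3/1; p² − 7·q² = 9 − 7 = 2.
  k = 2: m = 1, d = 2, a = ⌊(2 + 1)/2⌋ = 1; p/q = (1·3 + 2)/(1·1 + 1) = 5/2; p² − 7·q² = 25 − 28 = -3.
  k = 3: m = 1, d = 3, a = ⌊(2 + 1)/3⌋ = 1; p/q = (1·5 + 3)/(1·2 + 1) = 8/3; p² − 7·q² = 64 − 63 = 1.
  The first convergent with p² − 7·q² = 1 gives the fundamental solution (x₁, y₁) = (8, 3).
Step 2: Apply the recurrence (x_{n+1}, y_{n+1}) = (x₁x_n + 7y₁y_n, x₁y_n + y₁x_n) repeatedly.
  From (x_1, y_1) = (8, 3): x_2 = 8·8 + 7·3·3 = 127; y_2 = 8·3 + 3·8 = 48.
  From (x_2, y_2) = (127, 48): x_3 = 8·127 + 7·3·48 = 2024; y_3 = 8·48 + 3·127 = 765.
  From (x_3, y_3) = (2024, 765): x_4 = 8·2024 + 7·3·765 = 32257; y_4 = 8·765 + 3·2024 = 12192.
  From (x_4, y_4) = (32257, 12192): x_5 = 8·32257 + 7·3·12192 = 514088; y_5 = 8·12192 + 3·32257 = 194307.
Step 3: Verify x_5² - 7·y_5² = 264286471744 - 264286471743 = 1 (should be 1). ✓

(x_1, y_1) = (8, 3); (x_5, y_5) = (514088, 194307).


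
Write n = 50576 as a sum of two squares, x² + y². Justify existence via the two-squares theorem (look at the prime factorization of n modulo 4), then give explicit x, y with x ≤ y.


Step 1: Factor n = 50576 = 2^4 · 29 · 109.
Step 2: Check the mod-4 condition on each prime factor: 2 = 2 (special); 29 ≡ 1 (mod 4), exponent 1; 109 ≡ 1 (mod 4), exponent 1.
All primes ≡ 3 (mod 4) appear to even exponent (or don't appear), so by the two-squares theorem n IS expressible as a sum of two squares.
Step 3: Build a representation. Group n = k² · m with k = 4 and m = 29 · 109 = 3161 (a product of primes ≡ 1 (mod 4)); a representation of m scales to one of n via (k·x)² + (k·y)² = k²(x² + y²). Each prime p ≡ 1 (mod 4) is itself a sum of two squares; find a² by testing p − a² for a perfect square:
  29: 29 − 1² = 28, 29 − 2² = 25 = 5² ⇒ 29 = 2² + 5².
  109: 109 − 1² = 108, 109 − 2² = 105, 109 − 3² = 100 = 10² ⇒ 109 = 3² + 10².
  Combine using the Brahmagupta–Fibonacci identity (a² + b²)(c² + d²) = (ac − bd)² + (ad + bc)² = (ac + bd)² + (ad − bc)²:
  29 · 109 = 3161: from (2² + 5²)(3² + 10²), take (2·3 − 5·10, 2·10 + 5·3) = (6 − 50, 20 + 15) = (-44, 35); dropping signs (only squares matter) gives (44, 35); check 44² + 35² = 1936 + 1225 = 3161 ✓.
  Scale by k = 4: (4·44, 4·35) = (176, 140).
Step 4: Order so x ≤ y and verify: 140² + 176² = 19600 + 30976 = 50576 = n. ✓

n = 50576 = 140² + 176² (one valid representation with x ≤ y).


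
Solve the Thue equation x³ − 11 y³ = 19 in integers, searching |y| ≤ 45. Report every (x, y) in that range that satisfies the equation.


The equation is x³ - 11y³ = 19. For fixed y, x³ = 11·y³ + 19, so a solution requires the RHS to be a perfect cube.
Strategy: iterate y from -45 to 45, compute RHS = 11·y³ + 19, and check whether it is a (positive or negative) perfect cube.
Check small values of y:
  y = 0: RHS = 19 is not a perfect cube.
  y = 1: RHS = 30 is not a perfect cube.
  y = -1: RHS = 8 = (2)³ ⇒ x = 2 works.
  y = 2: RHS = 107 is not a perfect cube.
  y = -2: RHS = -69 is not a perfect cube.
  y = 3: RHS = 316 is not a perfect cube.
  y = -3: RHS = -278 is not a perfect cube.
Continuing, at y = -9: RHS = -8000 = (-20)³ ⇒ x = -20 works.
Searching the remaining y in |y| ≤ 45 finds no further solutions.
Collected solutions: (2, -1), (-20, -9).

Solutions (with |y| ≤ 45): (2, -1), (-20, -9).


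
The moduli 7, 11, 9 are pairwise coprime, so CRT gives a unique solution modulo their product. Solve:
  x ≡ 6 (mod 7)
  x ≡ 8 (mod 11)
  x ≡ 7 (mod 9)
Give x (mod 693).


Moduli 7, 11, 9 are pairwise coprime; by CRT there is a unique solution modulo M = 7 · 11 · 9 = 693.
Solve pairwise, accumulating the modulus:
  Start with x ≡ 6 (mod 7).
  Combine with x ≡ 8 (mod 11): since gcd(7, 11) = 1, we get a unique residue mod 77.
    Write x = 6 + 7·t and substitute into x ≡ 8 (mod 11): 7·t ≡ 8 − 6 = 2 (mod 11).
    The inverse of 7 mod 11 is 8 (since 7·8 = 56 = 5·11 + 1), so t ≡ 8·2 = 16 ≡ 5 (mod 11).
    Then x = 6 + 7·5 = 41, valid modulo lcm(7, 11) = 77: x ≡ 41 (mod 77).
  Combine with x ≡ 7 (mod 9): since gcd(77, 9) = 1, we get a unique residue mod 693.
    Write x = 41 + 77·t and substitute into x ≡ 7 (mod 9): 77·t ≡ 7 − 41 = -34 (mod 9).
    Reduce coefficients mod 9: 5·t ≡ 2 (mod 9).
    The inverse of 5 mod 9 is 2 (since 5·2 = 10 = 1·9 + 1), so t ≡ 2·2 = 4 ≡ 4 (mod 9).
    Then x = 41 + 77·4 = 349, valid modulo lcm(77, 9) = 693: x ≡ 349 (mod 693).
Verify: 349 mod 7 = 6 ✓, 349 mod 11 = 8 ✓, 349 mod 9 = 7 ✓.

x ≡ 349 (mod 693).


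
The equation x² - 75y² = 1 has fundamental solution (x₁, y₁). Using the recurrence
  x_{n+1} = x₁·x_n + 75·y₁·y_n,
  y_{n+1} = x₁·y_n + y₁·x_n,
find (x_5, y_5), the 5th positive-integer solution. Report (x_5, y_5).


Step 1: Find the fundamental solution (x₁, y₁) of x² - 75y² = 1.
  Expand √75 as a continued fraction. a₀ = ⌊√75⌋ = 8; iterate m_{k+1} = d_k·a_k − m_k, d_{k+1} = (75 − m_{k+1}²)/d_k, a_{k+1} = ⌊(a₀ + m_{k+1})/d_{k+1}⌋ (starting m₀ = 0, d₀ = 1), with convergents p_k = a_k·p_{k-1} + p_{k-2}, q_k = a_k·q_{k-1} + q_{k-2} (p₋₁ = 1, q₋₁ = 0):
  k = 0: a₀ = 8; p₀/q₀ = 8/1; p₀² − 75·q₀² = 64 − 75 = -11.
  k = 1: m = 8, d = 11, a = ⌊(8 + 8)/11⌋ = 1; p/q = (1·8 + 1)/(1·1 + 0) = 9/1; p² − 75·q² = 81 − 75 = 6.
  k = 2: m = 3, d = 6, a = ⌊(8 + 3)/6⌋ = 1; p/q = (1·9 + 8)/(1·1 + 1) = 17/2; p² − 75·q² = 289 − 300 = -11.
  k = 3: m = 3, d = 11, a = ⌊(8 + 3)/11⌋ = 1; p/q = (1·17 + 9)/(1·2 + 1) = 26/3; p² − 75·q² = 676 − 675 = 1.
  The first convergent with p² − 75·q² = 1 gives the fundamental solution (x₁, y₁) = (26, 3).
Step 2: Apply the recurrence (x_{n+1}, y_{n+1}) = (x₁x_n + 75y₁y_n, x₁y_n + y₁x_n) repeatedly.
  From (x_1, y_1) = (26, 3): x_2 = 26·26 + 75·3·3 = 1351; y_2 = 26·3 + 3·26 = 156.
  From (x_2, y_2) = (1351, 156): x_3 = 26·1351 + 75·3·156 = 70226; y_3 = 26·156 + 3·1351 = 8109.
  From (x_3, y_3) = (70226, 8109): x_4 = 26·70226 + 75·3·8109 = 3650401; y_4 = 26·8109 + 3·70226 = 421512.
  From (x_4, y_4) = (3650401, 421512): x_5 = 26·3650401 + 75·3·421512 = 189750626; y_5 = 26·421512 + 3·3650401 = 21910515.
Step 3: Verify x_5² - 75·y_5² = 36005300067391876 - 36005300067391875 = 1 (should be 1). ✓

(x_1, y_1) = (26, 3); (x_5, y_5) = (189750626, 21910515).


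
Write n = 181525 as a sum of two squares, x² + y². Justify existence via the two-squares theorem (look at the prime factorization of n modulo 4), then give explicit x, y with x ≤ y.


Step 1: Factor n = 181525 = 5^2 · 53 · 137.
Step 2: Check the mod-4 condition on each prime factor: 5 ≡ 1 (mod 4), exponent 2; 53 ≡ 1 (mod 4), exponent 1; 137 ≡ 1 (mod 4), exponent 1.
All primes ≡ 3 (mod 4) appear to even exponent (or don't appear), so by the two-squares theorem n IS expressible as a sum of two squares.
Step 3: Build a representation. Group n = k² · m with k = 5 and m = 53 · 137 = 7261 (a product of primes ≡ 1 (mod 4)); a representation of m scales to one of n via (k·x)² + (k·y)² = k²(x² + y²). Each prime p ≡ 1 (mod 4) is itself a sum of two squares; find a² by testing p − a² for a perfect square:
  53: 53 − 1² = 52, 53 − 2² = 49 = 7² ⇒ 53 = 2² + 7².
  137: 137 − 1² = 136, 137 − 2² = 133, 137 − 3² = 128, 137 − 4² = 121 = 11² ⇒ 137 = 4² + 11².
  Combine using the Brahmagupta–Fibonacci identity (a² + b²)(c² + d²) = (ac − bd)² + (ad + bc)² = (ac + bd)² + (ad − bc)²:
  53 · 137 = 7261: from (2² + 7²)(4² + 11²), take (2·4 − 7·11, 2·11 + 7·4) = (8 − 77, 22 + 28) = (-69, 50); dropping signs (only squares matter) gives (69, 50); check 69² + 50² = 4761 + 2500 = 7261 ✓.
  Scale by k = 5: (5·69, 5·50) = (345, 250).
Step 4: Order so x ≤ y and verify: 250² + 345² = 62500 + 119025 = 181525 = n. ✓

n = 181525 = 250² + 345² (one valid representation with x ≤ y).


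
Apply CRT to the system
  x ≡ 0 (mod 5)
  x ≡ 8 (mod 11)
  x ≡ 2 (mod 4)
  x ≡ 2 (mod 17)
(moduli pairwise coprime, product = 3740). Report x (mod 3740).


Product of moduli M = 5 · 11 · 4 · 17 = 3740.
Merge one congruence at a time:
  Start: x ≡ 0 (mod 5).
  Combine with x ≡ 8 (mod 11); new modulus lcm = 55.
    Write x = 0 + 5·t and substitute into x ≡ 8 (mod 11): 5·t ≡ 8 − 0 = 8 (mod 11).
    The inverse of 5 mod 11 is 9 (since 5·9 = 45 = 4·11 + 1), so t ≡ 9·8 = 72 ≡ 6 (mod 11).
    Then x = 0 + 5·6 = 30, valid modulo lcm(5, 11) = 55: x ≡ 30 (mod 55).
  Combine with x ≡ 2 (mod 4); new modulus lcm = 220.
    Write x = 30 + 55·t and substitute into x ≡ 2 (mod 4): 55·t ≡ 2 − 30 = -28 (mod 4).
    Reduce coefficients mod 4: 3·t ≡ 0 (mod 4).
    The inverse of 3 mod 4 is 3 (since 3·3 = 9 = 2·4 + 1), so t ≡ 3·0 = 0 ≡ 0 (mod 4).
    Then x = 30 + 55·0 = 30, valid modulo lcm(55, 4) = 220: x ≡ 30 (mod 220).
  Combine with x ≡ 2 (mod 17); new modulus lcm = 3740.
    Write x = 30 + 220·t and substitute into x ≡ 2 (mod 17): 220·t ≡ 2 − 30 = -28 (mod 17).
    Reduce coefficients mod 17: 16·t ≡ 6 (mod 17).
    The inverse of 16 mod 17 is 16 (since 16·16 = 256 = 15·17 + 1), so t ≡ 16·6 = 96 ≡ 11 (mod 17).
    Then x = 30 + 220·11 = 2450, valid modulo lcm(220, 17) = 3740: x ≡ 2450 (mod 3740).
Verify against each original: 2450 mod 5 = 0, 2450 mod 11 = 8, 2450 mod 4 = 2, 2450 mod 17 = 2.

x ≡ 2450 (mod 3740).
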